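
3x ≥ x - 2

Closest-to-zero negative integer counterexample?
Testing negative integers from -1 downward:
x = -1: LHS = 3·(-1) = -3, RHS = (-1) - 2 = -3; -3 ≥ -3 — holds
x = -2: LHS = 3·(-2) = -6, RHS = (-2) - 2 = -4; -6 ≥ -4 — FAILS  ← closest negative counterexample to 0

Answer: x = -2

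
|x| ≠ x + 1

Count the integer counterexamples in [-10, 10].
Track d = LHS − RHS over the integers in [-10, 10]. Equality would need d = 0, but d changes sign only between consecutive integers, jumping over 0:
x = -1: LHS = |-1| = 1, RHS = (-1) + 1 = 0; 1 ≠ 0 — holds  (d = 1)
x = 0: LHS = |0| = 0, RHS = 0 + 1 = 1; 0 ≠ 1 — holds  (d = -1)
Away from these crossings d keeps a constant sign, and checking every integer in [-10, 10] confirms d ≠ 0 throughout. Hence the two sides are never equal, so the relation holds for every integer in [-10, 10].

No counterexample appears in that range.

Answer: 0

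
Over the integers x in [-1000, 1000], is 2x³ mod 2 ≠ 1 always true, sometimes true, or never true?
For a polynomial with integer coefficients, its value mod 2 depends only on x mod 2, so it suffices to check one representative of each residue class, x = 0, 1:
x = 0: LHS = (2·0³) mod 2 = 0 mod 2 = 0; 0 ≠ 1 — holds
x = 1: LHS = (2·1³) mod 2 = 2 mod 2 = 0; 0 ≠ 1 — holds
The relation holds in every residue class, so the relation holds for every integer in [-1000, 1000].

No counterexample exists.

Answer: Always true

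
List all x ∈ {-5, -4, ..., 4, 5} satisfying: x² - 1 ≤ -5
Over all integers in [-5, 5], LHS − RHS is smallest at x = 0, where it equals 4:
x = 0: LHS = 0² - 1 = -1; -1 ≤ -5 — FAILS
At the ends of the range:
x = -5: LHS = (-5)² - 1 = 24; 24 ≤ -5 — FAILS
x = 5: LHS = 5² - 1 = 24; 24 ≤ -5 — FAILS
Hence LHS − RHS is never zero or negative, i.e. LHS > RHS throughout, so the claimed relation (≤) fails for every integer in [-5, 5].

Answer: None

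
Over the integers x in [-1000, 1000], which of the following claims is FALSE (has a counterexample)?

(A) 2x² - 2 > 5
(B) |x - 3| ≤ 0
(A) x = 0: LHS = 2·0² - 2 = -2; -2 > 5 — FAILS
(B) x = 0: LHS = |0 - 3| = |-3| = 3; 3 ≤ 0 — FAILS

Answer: Both A and B are false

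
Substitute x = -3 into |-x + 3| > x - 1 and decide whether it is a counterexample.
Substitute x = -3 into the relation:
x = -3: LHS = |-(-3) + 3| = |6| = 6, RHS = (-3) - 1 = -4; 6 > -4 — holds

The claim holds here, so x = -3 is not a counterexample. (A counterexample exists elsewhere, e.g. x = 2.)

Answer: No, x = -3 is not a counterexample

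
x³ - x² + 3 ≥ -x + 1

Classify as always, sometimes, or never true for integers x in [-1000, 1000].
Holds at x = 0: LHS = 0³ - 0² + 3 = 3, RHS = -0 + 1 = 1; 3 ≥ 1 — holds
Fails at x = -1: LHS = (-1)³ - (-1)² + 3 = 1, RHS = -(-1) + 1 = 2; 1 ≥ 2 — FAILS
It is satisfied by some integers in the range but not all.

Answer: Sometimes true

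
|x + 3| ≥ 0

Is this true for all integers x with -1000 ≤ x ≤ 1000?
An absolute value is never negative, so the left side is ≥ 0 for every x, while the right side is 0. Tightest case in [-1000, 1000] is x = -3:
x = -3: LHS = |(-3) + 3| = |0| = 0; 0 ≥ 0 — holds
Hence LHS − RHS is never negative, i.e. LHS ≥ RHS throughout, so the relation holds for every integer in [-1000, 1000].

No counterexample exists.

Answer: True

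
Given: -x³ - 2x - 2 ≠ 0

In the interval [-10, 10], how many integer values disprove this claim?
Track d = LHS − RHS over the integers in [-10, 10]. Equality would need d = 0, but d changes sign only between consecutive integers, jumping over 0:
x = -1: LHS = -(-1)³ - 2·(-1) - 2 = 1; 1 ≠ 0 — holds  (d = 1)
x = 0: LHS = -0³ - 2·0 - 2 = -2; -2 ≠ 0 — holds  (d = -2)
Away from these crossings d keeps a constant sign, and checking every integer in [-10, 10] confirms d ≠ 0 throughout. Hence the two sides are never equal, so the relation holds for every integer in [-10, 10].

No counterexample appears in that range.

Answer: 0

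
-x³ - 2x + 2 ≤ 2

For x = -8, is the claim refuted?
Substitute x = -8 into the relation:
x = -8: LHS = -(-8)³ - 2·(-8) + 2 = 530; 530 ≤ 2 — FAILS

Since the claim fails at x = -8, this value is a counterexample.

Answer: Yes, x = -8 is a counterexample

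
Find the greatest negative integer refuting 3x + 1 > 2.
Testing negative integers from -1 downward:
x = -1: LHS = 3·(-1) + 1 = -2; -2 > 2 — FAILS  ← closest negative counterexample to 0

Answer: x = -1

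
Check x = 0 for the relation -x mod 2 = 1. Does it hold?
x = 0: LHS = (-0) mod 2 = 0 mod 2 = 0; 0 = 1 — FAILS

The relation fails at x = 0, so x = 0 is a counterexample.

Answer: No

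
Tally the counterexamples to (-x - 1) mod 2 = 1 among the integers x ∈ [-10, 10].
Counterexamples in [-10, 10]: {-9, -7, -5, -3, -1, 1, 3, 5, 7, 9}.

Counting them gives 10 values.

Answer: 10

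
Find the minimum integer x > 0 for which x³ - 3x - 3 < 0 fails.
Testing positive integers:
x = 1: LHS = 1³ - 3·1 - 3 = -5; -5 < 0 — holds
x = 2: LHS = 2³ - 3·2 - 3 = -1; -1 < 0 — holds
x = 3: LHS = 3³ - 3·3 - 3 = 15; 15 < 0 — FAILS  ← smallest positive counterexample

Answer: x = 3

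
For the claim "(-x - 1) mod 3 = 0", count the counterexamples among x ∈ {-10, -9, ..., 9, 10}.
Counterexamples in [-10, 10]: {-9, -8, -6, -5, -3, -2, 0, 1, 3, 4, 6, 7, 9, 10}.

Counting them gives 14 values.

Answer: 14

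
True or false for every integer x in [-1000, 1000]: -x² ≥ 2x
The claim fails at x = 1:
x = 1: LHS = -1² = -1, RHS = 2·1 = 2; -1 ≥ 2 — FAILS

Because a single integer refutes it, the statement is false.

Answer: False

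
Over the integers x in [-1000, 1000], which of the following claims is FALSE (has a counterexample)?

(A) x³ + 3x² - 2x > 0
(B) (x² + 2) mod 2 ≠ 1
(A) x = 0: LHS = 0³ + 3·0² - 2·0 = 0; 0 > 0 — FAILS
(B) x = 1: LHS = (1² + 2) mod 2 = 3 mod 2 = 1; 1 ≠ 1 — FAILS

Answer: Both A and B are false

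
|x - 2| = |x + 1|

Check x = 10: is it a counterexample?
Substitute x = 10 into the relation:
x = 10: LHS = |10 - 2| = |8| = 8, RHS = |10 + 1| = |11| = 11; 8 = 11 — FAILS

Since the claim fails at x = 10, this value is a counterexample.

Answer: Yes, x = 10 is a counterexample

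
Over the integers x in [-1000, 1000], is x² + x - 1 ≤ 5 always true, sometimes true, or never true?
Holds at x = 0: LHS = 0² + 0 - 1 = -1; -1 ≤ 5 — holds
Fails at x = 3: LHS = 3² + 3 - 1 = 11; 11 ≤ 5 — FAILS
It is satisfied by some integers in the range but not all.

Answer: Sometimes true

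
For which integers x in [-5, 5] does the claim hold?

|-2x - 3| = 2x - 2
Over all integers in [-5, 5], LHS − RHS is always positive; it is smallest at x = 0, where it equals 5:
x = 0: LHS = |-2·0 - 3| = |-3| = 3, RHS = 2·0 - 2 = -2; 3 = -2 — FAILS
At the ends of the range:
x = -5: LHS = |-2·(-5) - 3| = |7| = 7, RHS = 2·(-5) - 2 = -12; 7 = -12 — FAILS
x = 5: LHS = |-2·5 - 3| = |-13| = 13, RHS = 2·5 - 2 = 8; 13 = 8 — FAILS
Hence LHS − RHS is never 0, i.e. the two sides are never equal, so the claimed relation (=) fails for every integer in [-5, 5].

Answer: None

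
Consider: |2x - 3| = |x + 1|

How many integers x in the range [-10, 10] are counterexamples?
Counterexamples in [-10, 10]: {-10, -9, -8, -7, -6, -5, -4, -3, -2, -1, 0, 1, 2, 3, 5, 6, 7, 8, 9, 10}.

Counting them gives 20 values.

Answer: 20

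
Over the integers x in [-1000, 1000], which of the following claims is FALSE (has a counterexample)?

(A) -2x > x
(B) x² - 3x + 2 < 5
(A) x = 0: LHS = -2·0 = 0; 0 > 0 — FAILS
(B) x = -1: LHS = (-1)² - 3·(-1) + 2 = 6; 6 < 5 — FAILS

Answer: Both A and B are false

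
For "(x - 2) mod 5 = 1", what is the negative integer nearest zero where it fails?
Testing negative integers from -1 downward:
x = -1: LHS = ((-1) - 2) mod 5 = (-3) mod 5 = 2; 2 = 1 — FAILS  ← closest negative counterexample to 0

Answer: x = -1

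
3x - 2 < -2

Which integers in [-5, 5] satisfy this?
Holds for: {-5, -4, -3, -2, -1}
Fails for: {0, 1, 2, 3, 4, 5}

Answer: {-5, -4, -3, -2, -1}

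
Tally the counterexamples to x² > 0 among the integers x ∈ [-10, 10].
Counterexamples in [-10, 10]: {0}.

Counting them gives 1 values.

Answer: 1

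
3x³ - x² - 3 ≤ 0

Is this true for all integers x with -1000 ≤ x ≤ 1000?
The claim fails at x = 2:
x = 2: LHS = 3·2³ - 2² - 3 = 17; 17 ≤ 0 — FAILS

Because a single integer refutes it, the statement is false.

Answer: False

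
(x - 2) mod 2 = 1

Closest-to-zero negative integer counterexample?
Testing negative integers from -1 downward:
x = -1: LHS = ((-1) - 2) mod 2 = (-3) mod 2 = 1; 1 = 1 — holds
x = -2: LHS = ((-2) - 2) mod 2 = (-4) mod 2 = 0; 0 = 1 — FAILS  ← closest negative counterexample to 0

Answer: x = -2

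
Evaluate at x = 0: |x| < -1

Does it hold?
x = 0: LHS = |0| = 0; 0 < -1 — FAILS

The relation fails at x = 0, so x = 0 is a counterexample.

Answer: No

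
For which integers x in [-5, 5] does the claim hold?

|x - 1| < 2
Holds for: {0, 1, 2}
Fails for: {-5, -4, -3, -2, -1, 3, 4, 5}

Answer: {0, 1, 2}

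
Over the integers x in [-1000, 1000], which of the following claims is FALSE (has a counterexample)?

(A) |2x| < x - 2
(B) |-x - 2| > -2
(A) x = 0: LHS = |2·0| = |0| = 0, RHS = 0 - 2 = -2; 0 < -2 — FAILS

(B) An absolute value is never negative, so the left side is ≥ 0 for every x, while the right side is -2. Tightest case in [-1000, 1000] is x = -2:
x = -2: LHS = |-(-2) - 2| = |0| = 0; 0 > -2 — holds
Hence LHS − RHS is never zero or negative, i.e. LHS > RHS throughout, so the relation holds for every integer in [-1000, 1000].

Only (A) has a counterexample.

Answer: A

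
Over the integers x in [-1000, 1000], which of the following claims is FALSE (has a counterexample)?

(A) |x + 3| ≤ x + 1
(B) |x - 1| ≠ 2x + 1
(A) x = 0: LHS = |0 + 3| = |3| = 3, RHS = 0 + 1 = 1; 3 ≤ 1 — FAILS
(B) x = 0: LHS = |0 - 1| = |-1| = 1, RHS = 2·0 + 1 = 1; 1 ≠ 1 — FAILS

Answer: Both A and B are false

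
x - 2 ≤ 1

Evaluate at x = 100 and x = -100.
x = 100: LHS = 100 - 2 = 98; 98 ≤ 1 — FAILS
x = -100: LHS = (-100) - 2 = -102; -102 ≤ 1 — holds

Answer: Partially: fails for x = 100, holds for x = -100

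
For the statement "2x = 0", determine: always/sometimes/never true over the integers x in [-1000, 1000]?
Holds at x = 0: LHS = 2·0 = 0; 0 = 0 — holds
Fails at x = 1: LHS = 2·1 = 2; 2 = 0 — FAILS
It is satisfied by some integers in the range but not all.

Answer: Sometimes true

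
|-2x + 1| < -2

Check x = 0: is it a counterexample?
Substitute x = 0 into the relation:
x = 0: LHS = |-2·0 + 1| = |1| = 1; 1 < -2 — FAILS

Since the claim fails at x = 0, this value is a counterexample.

Answer: Yes, x = 0 is a counterexample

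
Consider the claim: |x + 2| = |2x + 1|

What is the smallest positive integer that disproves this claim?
Testing positive integers:
x = 1: LHS = |1 + 2| = |3| = 3, RHS = |2·1 + 1| = |3| = 3; 3 = 3 — holds
x = 2: LHS = |2 + 2| = |4| = 4, RHS = |2·2 + 1| = |5| = 5; 4 = 5 — FAILS  ← smallest positive counterexample

Answer: x = 2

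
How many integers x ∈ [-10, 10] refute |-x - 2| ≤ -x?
Counterexamples in [-10, 10]: {0, 1, 2, 3, 4, 5, 6, 7, 8, 9, 10}.

Counting them gives 11 values.

Answer: 11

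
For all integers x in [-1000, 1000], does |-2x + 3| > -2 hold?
An absolute value is never negative, so the left side is ≥ 0 for every x, while the right side is -2. Tightest case in [-1000, 1000] is x = 1:
x = 1: LHS = |-2·1 + 3| = |1| = 1; 1 > -2 — holds
Hence LHS − RHS is never zero or negative, i.e. LHS > RHS throughout, so the relation holds for every integer in [-1000, 1000].

No counterexample exists.

Answer: True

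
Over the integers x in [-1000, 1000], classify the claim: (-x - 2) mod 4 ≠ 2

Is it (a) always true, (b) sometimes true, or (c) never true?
Holds at x = 1: LHS = (-1 - 2) mod 4 = (-3) mod 4 = 1; 1 ≠ 2 — holds
Fails at x = 0: LHS = (-0 - 2) mod 4 = (-2) mod 4 = 2; 2 ≠ 2 — FAILS
It is satisfied by some integers in the range but not all.

Answer: Sometimes true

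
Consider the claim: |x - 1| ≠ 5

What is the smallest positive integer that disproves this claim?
Testing positive integers:
x = 1: LHS = |1 - 1| = |0| = 0; 0 ≠ 5 — holds
x = 2: LHS = |2 - 1| = |1| = 1; 1 ≠ 5 — holds
x = 3: LHS = |3 - 1| = |2| = 2; 2 ≠ 5 — holds
x = 4: LHS = |4 - 1| = |3| = 3; 3 ≠ 5 — holds
x = 5: LHS = |5 - 1| = |4| = 4; 4 ≠ 5 — holds
x = 6: LHS = |6 - 1| = |5| = 5; 5 ≠ 5 — FAILS  ← smallest positive counterexample

Answer: x = 6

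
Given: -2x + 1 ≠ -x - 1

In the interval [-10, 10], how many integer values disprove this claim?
Counterexamples in [-10, 10]: {2}.

Counting them gives 1 values.

Answer: 1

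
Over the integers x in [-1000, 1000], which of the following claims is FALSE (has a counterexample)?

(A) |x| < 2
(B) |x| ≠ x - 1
(A) x = 2: LHS = |2| = 2; 2 < 2 — FAILS

(B) Over all integers in [-1000, 1000], LHS − RHS is always positive; it is smallest at x = 0, where it equals 1:
x = 0: LHS = |0| = 0, RHS = 0 - 1 = -1; 0 ≠ -1 — holds
At the ends of the range:
x = -1000: LHS = |-1000| = 1000, RHS = (-1000) - 1 = -1001; 1000 ≠ -1001 — holds
x = 1000: LHS = |1000| = 1000, RHS = 1000 - 1 = 999; 1000 ≠ 999 — holds
Hence LHS − RHS is never 0, i.e. the two sides are never equal, so the relation holds for every integer in [-1000, 1000].

Only (A) has a counterexample.

Answer: A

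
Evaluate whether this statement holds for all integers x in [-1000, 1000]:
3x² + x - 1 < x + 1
The claim fails at x = 1:
x = 1: LHS = 3·1² + 1 - 1 = 3, RHS = 1 + 1 = 2; 3 < 2 — FAILS

Because a single integer refutes it, the statement is false.

Answer: False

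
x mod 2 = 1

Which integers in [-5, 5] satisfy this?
Holds for: {-5, -3, -1, 1, 3, 5}
Fails for: {-4, -2, 0, 2, 4}

Answer: {-5, -3, -1, 1, 3, 5}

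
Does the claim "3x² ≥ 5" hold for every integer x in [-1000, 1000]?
The claim fails at x = 0:
x = 0: LHS = 3·0² = 0; 0 ≥ 5 — FAILS

Because a single integer refutes it, the statement is false.

Answer: False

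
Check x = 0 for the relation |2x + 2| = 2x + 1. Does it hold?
x = 0: LHS = |2·0 + 2| = |2| = 2, RHS = 2·0 + 1 = 1; 2 = 1 — FAILS

The relation fails at x = 0, so x = 0 is a counterexample.

Answer: No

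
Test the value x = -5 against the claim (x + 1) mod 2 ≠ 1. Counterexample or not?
Substitute x = -5 into the relation:
x = -5: LHS = ((-5) + 1) mod 2 = (-4) mod 2 = 0; 0 ≠ 1 — holds

The claim holds here, so x = -5 is not a counterexample. (A counterexample exists elsewhere, e.g. x = 0.)

Answer: No, x = -5 is not a counterexample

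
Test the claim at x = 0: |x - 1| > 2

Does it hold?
x = 0: LHS = |0 - 1| = |-1| = 1; 1 > 2 — FAILS

The relation fails at x = 0, so x = 0 is a counterexample.

Answer: No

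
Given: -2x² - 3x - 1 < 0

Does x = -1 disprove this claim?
Substitute x = -1 into the relation:
x = -1: LHS = -2·(-1)² - 3·(-1) - 1 = 0; 0 < 0 — FAILS

Since the claim fails at x = -1, this value is a counterexample.

Answer: Yes, x = -1 is a counterexample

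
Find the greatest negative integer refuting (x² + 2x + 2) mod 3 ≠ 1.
Testing negative integers from -1 downward:
x = -1: LHS = ((-1)² + 2·(-1) + 2) mod 3 = 1 mod 3 = 1; 1 ≠ 1 — FAILS  ← closest negative counterexample to 0

Answer: x = -1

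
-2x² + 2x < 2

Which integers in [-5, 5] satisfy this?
Over all integers in [-5, 5], LHS − RHS is largest at x = 0, where it equals -2:
x = 0: LHS = -2·0² + 2·0 = 0; 0 < 2 — holds
At the ends of the range:
x = -5: LHS = -2·(-5)² + 2·(-5) = -60; -60 < 2 — holds
x = 5: LHS = -2·5² + 2·5 = -40; -40 < 2 — holds
Hence LHS − RHS is never zero or positive, i.e. LHS < RHS throughout, so the relation holds for every integer in [-5, 5].

Answer: All integers in [-5, 5]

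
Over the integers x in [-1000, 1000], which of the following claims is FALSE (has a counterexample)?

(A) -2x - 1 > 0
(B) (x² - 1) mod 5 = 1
(A) x = 0: LHS = -2·0 - 1 = -1; -1 > 0 — FAILS
(B) x = 0: LHS = (0² - 1) mod 5 = (-1) mod 5 = 4; 4 = 1 — FAILS

Answer: Both A and B are false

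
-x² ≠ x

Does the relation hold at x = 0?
x = 0: LHS = -0² = 0; 0 ≠ 0 — FAILS

The relation fails at x = 0, so x = 0 is a counterexample.

Answer: No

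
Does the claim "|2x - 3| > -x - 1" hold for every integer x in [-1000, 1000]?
Over all integers in [-1000, 1000], LHS − RHS is smallest at x = 1, where it equals 3:
x = 1: LHS = |2·1 - 3| = |-1| = 1, RHS = -1 - 1 = -2; 1 > -2 — holds
At the ends of the range:
x = -1000: LHS = |2·(-1000) - 3| = |-2003| = 2003, RHS = -(-1000) - 1 = 999; 2003 > 999 — holds
x = 1000: LHS = |2·1000 - 3| = |1997| = 1997, RHS = -1000 - 1 = -1001; 1997 > -1001 — holds
Hence LHS − RHS is never zero or negative, i.e. LHS > RHS throughout, so the relation holds for every integer in [-1000, 1000].

No counterexample exists.

Answer: True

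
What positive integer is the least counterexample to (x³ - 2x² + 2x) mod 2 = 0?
Testing positive integers:
x = 1: LHS = (1³ - 2·1² + 2·1) mod 2 = 1 mod 2 = 1; 1 = 0 — FAILS  ← smallest positive counterexample

Answer: x = 1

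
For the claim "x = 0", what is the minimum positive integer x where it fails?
Testing positive integers:
x = 1: 1 = 0 — FAILS  ← smallest positive counterexample

Answer: x = 1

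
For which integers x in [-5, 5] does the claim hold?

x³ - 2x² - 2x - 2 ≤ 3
Holds for: {-5, -4, -3, -2, -1, 0, 1, 2, 3}
Fails for: {4, 5}

Answer: {-5, -4, -3, -2, -1, 0, 1, 2, 3}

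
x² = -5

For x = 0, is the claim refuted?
Substitute x = 0 into the relation:
x = 0: LHS = 0² = 0; 0 = -5 — FAILS

Since the claim fails at x = 0, this value is a counterexample.

Answer: Yes, x = 0 is a counterexample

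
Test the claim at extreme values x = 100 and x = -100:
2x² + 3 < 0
x = 100: LHS = 2·100² + 3 = 20003; 20003 < 0 — FAILS
x = -100: LHS = 2·(-100)² + 3 = 20003; 20003 < 0 — FAILS

Answer: No, fails for both x = 100 and x = -100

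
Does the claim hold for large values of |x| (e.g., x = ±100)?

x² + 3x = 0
x = 100: LHS = 100² + 3·100 = 10300; 10300 = 0 — FAILS
x = -100: LHS = (-100)² + 3·(-100) = 9700; 9700 = 0 — FAILS

Answer: No, fails for both x = 100 and x = -100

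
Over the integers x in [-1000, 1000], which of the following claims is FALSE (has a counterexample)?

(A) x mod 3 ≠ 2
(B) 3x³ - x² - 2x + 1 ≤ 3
(A) x = -1: LHS = (-1) mod 3 = 2; 2 ≠ 2 — FAILS
(B) x = 2: LHS = 3·2³ - 2² - 2·2 + 1 = 17; 17 ≤ 3 — FAILS

Answer: Both A and B are false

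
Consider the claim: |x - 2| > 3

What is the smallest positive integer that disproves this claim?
Testing positive integers:
x = 1: LHS = |1 - 2| = |-1| = 1; 1 > 3 — FAILS  ← smallest positive counterexample

Answer: x = 1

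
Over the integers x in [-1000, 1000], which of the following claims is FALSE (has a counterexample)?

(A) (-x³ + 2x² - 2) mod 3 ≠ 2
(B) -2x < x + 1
(A) x = 1: LHS = (-1³ + 2·1² - 2) mod 3 = (-1) mod 3 = 2; 2 ≠ 2 — FAILS
(B) x = -1: LHS = -2·(-1) = 2, RHS = (-1) + 1 = 0; 2 < 0 — FAILS

Answer: Both A and B are false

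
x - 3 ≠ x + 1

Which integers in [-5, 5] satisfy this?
Over all integers in [-5, 5], LHS − RHS is always negative; it is closest to 0 at x = 0, where it equals -4:
x = 0: LHS = 0 - 3 = -3, RHS = 0 + 1 = 1; -3 ≠ 1 — holds
At the ends of the range:
x = -5: LHS = (-5) - 3 = -8, RHS = (-5) + 1 = -4; -8 ≠ -4 — holds
x = 5: LHS = 5 - 3 = 2, RHS = 5 + 1 = 6; 2 ≠ 6 — holds
Hence LHS − RHS is never 0, i.e. the two sides are never equal, so the relation holds for every integer in [-5, 5].

Answer: All integers in [-5, 5]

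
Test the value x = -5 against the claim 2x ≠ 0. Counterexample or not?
Substitute x = -5 into the relation:
x = -5: LHS = 2·(-5) = -10; -10 ≠ 0 — holds

The claim holds here, so x = -5 is not a counterexample. (A counterexample exists elsewhere, e.g. x = 0.)

Answer: No, x = -5 is not a counterexample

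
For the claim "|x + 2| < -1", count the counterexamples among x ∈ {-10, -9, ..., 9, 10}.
Counterexamples in [-10, 10]: {-10, -9, -8, -7, -6, -5, -4, -3, -2, -1, 0, 1, 2, 3, 4, 5, 6, 7, 8, 9, 10}.

Counting them gives 21 values.

Answer: 21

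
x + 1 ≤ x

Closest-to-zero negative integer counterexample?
Testing negative integers from -1 downward:
x = -1: LHS = (-1) + 1 = 0; 0 ≤ -1 — FAILS  ← closest negative counterexample to 0

Answer: x = -1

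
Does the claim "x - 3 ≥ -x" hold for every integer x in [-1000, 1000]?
The claim fails at x = 0:
x = 0: LHS = 0 - 3 = -3, RHS = -0 = 0; -3 ≥ 0 — FAILS

Because a single integer refutes it, the statement is false.

Answer: False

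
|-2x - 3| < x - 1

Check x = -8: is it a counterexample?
Substitute x = -8 into the relation:
x = -8: LHS = |-2·(-8) - 3| = |13| = 13, RHS = (-8) - 1 = -9; 13 < -9 — FAILS

Since the claim fails at x = -8, this value is a counterexample.

Answer: Yes, x = -8 is a counterexample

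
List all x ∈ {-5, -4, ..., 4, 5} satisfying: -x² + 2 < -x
Holds for: {-5, -4, -3, -2, 3, 4, 5}
Fails for: {-1, 0, 1, 2}

Answer: {-5, -4, -3, -2, 3, 4, 5}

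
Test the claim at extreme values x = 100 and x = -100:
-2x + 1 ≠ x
x = 100: LHS = -2·100 + 1 = -199; -199 ≠ 100 — holds
x = -100: LHS = -2·(-100) + 1 = 201; 201 ≠ -100 — holds

Answer: Yes, holds for both x = 100 and x = -100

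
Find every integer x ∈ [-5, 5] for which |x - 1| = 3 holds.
Holds for: {-2, 4}
Fails for: {-5, -4, -3, -1, 0, 1, 2, 3, 5}

Answer: {-2, 4}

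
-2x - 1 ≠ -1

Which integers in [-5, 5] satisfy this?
Holds for: {-5, -4, -3, -2, -1, 1, 2, 3, 4, 5}
Fails for: {0}

Answer: {-5, -4, -3, -2, -1, 1, 2, 3, 4, 5}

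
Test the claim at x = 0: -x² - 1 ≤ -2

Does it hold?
x = 0: LHS = -0² - 1 = -1; -1 ≤ -2 — FAILS

The relation fails at x = 0, so x = 0 is a counterexample.

Answer: No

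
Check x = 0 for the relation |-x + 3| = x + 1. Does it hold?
x = 0: LHS = |-0 + 3| = |3| = 3, RHS = 0 + 1 = 1; 3 = 1 — FAILS

The relation fails at x = 0, so x = 0 is a counterexample.

Answer: No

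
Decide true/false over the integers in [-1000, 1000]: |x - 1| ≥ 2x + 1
The claim fails at x = 1:
x = 1: LHS = |1 - 1| = |0| = 0, RHS = 2·1 + 1 = 3; 0 ≥ 3 — FAILS

Because a single integer refutes it, the statement is false.

Answer: False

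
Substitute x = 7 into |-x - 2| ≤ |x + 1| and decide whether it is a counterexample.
Substitute x = 7 into the relation:
x = 7: LHS = |-7 - 2| = |-9| = 9, RHS = |7 + 1| = |8| = 8; 9 ≤ 8 — FAILS

Since the claim fails at x = 7, this value is a counterexample.

Answer: Yes, x = 7 is a counterexample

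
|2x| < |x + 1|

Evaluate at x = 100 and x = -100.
x = 100: LHS = |2·100| = |200| = 200, RHS = |100 + 1| = |101| = 101; 200 < 101 — FAILS
x = -100: LHS = |2·(-100)| = |-200| = 200, RHS = |(-100) + 1| = |-99| = 99; 200 < 99 — FAILS

Answer: No, fails for both x = 100 and x = -100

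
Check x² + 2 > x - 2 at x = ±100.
x = 100: LHS = 100² + 2 = 10002, RHS = 100 - 2 = 98; 10002 > 98 — holds
x = -100: LHS = (-100)² + 2 = 10002, RHS = (-100) - 2 = -102; 10002 > -102 — holds

Answer: Yes, holds for both x = 100 and x = -100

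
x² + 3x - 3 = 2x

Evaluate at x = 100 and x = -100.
x = 100: LHS = 100² + 3·100 - 3 = 10297, RHS = 2·100 = 200; 10297 = 200 — FAILS
x = -100: LHS = (-100)² + 3·(-100) - 3 = 9697, RHS = 2·(-100) = -200; 9697 = -200 — FAILS

Answer: No, fails for both x = 100 and x = -100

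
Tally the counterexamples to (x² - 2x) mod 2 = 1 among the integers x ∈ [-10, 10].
Counterexamples in [-10, 10]: {-10, -8, -6, -4, -2, 0, 2, 4, 6, 8, 10}.

Counting them gives 11 values.

Answer: 11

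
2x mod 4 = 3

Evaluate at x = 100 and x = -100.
x = 100: LHS = (2·100) mod 4 = 200 mod 4 = 0; 0 = 3 — FAILS
x = -100: LHS = (2·(-100)) mod 4 = (-200) mod 4 = 0; 0 = 3 — FAILS

Answer: No, fails for both x = 100 and x = -100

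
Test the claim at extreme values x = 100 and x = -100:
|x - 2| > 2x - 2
x = 100: LHS = |100 - 2| = |98| = 98, RHS = 2·100 - 2 = 198; 98 > 198 — FAILS
x = -100: LHS = |(-100) - 2| = |-102| = 102, RHS = 2·(-100) - 2 = -202; 102 > -202 — holds

Answer: Partially: fails for x = 100, holds for x = -100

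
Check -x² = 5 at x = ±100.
x = 100: LHS = -100² = -10000; -10000 = 5 — FAILS
x = -100: LHS = -(-100)² = -10000; -10000 = 5 — FAILS

Answer: No, fails for both x = 100 and x = -100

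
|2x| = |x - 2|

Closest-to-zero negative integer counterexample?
Testing negative integers from -1 downward:
x = -1: LHS = |2·(-1)| = |-2| = 2, RHS = |(-1) - 2| = |-3| = 3; 2 = 3 — FAILS  ← closest negative counterexample to 0

Answer: x = -1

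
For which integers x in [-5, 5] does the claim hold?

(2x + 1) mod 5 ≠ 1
Holds for: {-4, -3, -2, -1, 1, 2, 3, 4}
Fails for: {-5, 0, 5}

Answer: {-4, -3, -2, -1, 1, 2, 3, 4}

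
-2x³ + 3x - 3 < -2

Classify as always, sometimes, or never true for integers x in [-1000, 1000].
Holds at x = 0: LHS = -2·0³ + 3·0 - 3 = -3; -3 < -2 — holds
Fails at x = 1: LHS = -2·1³ + 3·1 - 3 = -2; -2 < -2 — FAILS
It is satisfied by some integers in the range but not all.

Answer: Sometimes true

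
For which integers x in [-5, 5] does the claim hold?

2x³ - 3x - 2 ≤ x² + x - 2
Holds for: {-5, -4, -3, -2, 0, 1}
Fails for: {-1, 2, 3, 4, 5}

Answer: {-5, -4, -3, -2, 0, 1}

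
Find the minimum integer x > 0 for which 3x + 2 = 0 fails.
Testing positive integers:
x = 1: LHS = 3·1 + 2 = 5; 5 = 0 — FAILS  ← smallest positive counterexample

Answer: x = 1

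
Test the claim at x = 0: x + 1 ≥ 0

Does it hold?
x = 0: LHS = 0 + 1 = 1; 1 ≥ 0 — holds

The relation is satisfied at x = 0.

Answer: Yes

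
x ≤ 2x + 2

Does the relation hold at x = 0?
x = 0: RHS = 2·0 + 2 = 2; 0 ≤ 2 — holds

The relation is satisfied at x = 0.

Answer: Yes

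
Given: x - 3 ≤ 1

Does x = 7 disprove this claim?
Substitute x = 7 into the relation:
x = 7: LHS = 7 - 3 = 4; 4 ≤ 1 — FAILS

Since the claim fails at x = 7, this value is a counterexample.

Answer: Yes, x = 7 is a counterexample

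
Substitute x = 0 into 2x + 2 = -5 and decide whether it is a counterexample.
Substitute x = 0 into the relation:
x = 0: LHS = 2·0 + 2 = 2; 2 = -5 — FAILS

Since the claim fails at x = 0, this value is a counterexample.

Answer: Yes, x = 0 is a counterexample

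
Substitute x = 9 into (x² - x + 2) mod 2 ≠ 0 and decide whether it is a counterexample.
Substitute x = 9 into the relation:
x = 9: LHS = (9² - 9 + 2) mod 2 = 74 mod 2 = 0; 0 ≠ 0 — FAILS

Since the claim fails at x = 9, this value is a counterexample.

Answer: Yes, x = 9 is a counterexample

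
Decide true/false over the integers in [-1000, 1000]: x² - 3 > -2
The claim fails at x = 0:
x = 0: LHS = 0² - 3 = -3; -3 > -2 — FAILS

Because a single integer refutes it, the statement is false.

Answer: False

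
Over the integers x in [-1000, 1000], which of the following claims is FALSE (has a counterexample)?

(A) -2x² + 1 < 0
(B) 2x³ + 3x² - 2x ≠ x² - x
(A) x = 0: LHS = -2·0² + 1 = 1; 1 < 0 — FAILS
(B) x = 0: LHS = 2·0³ + 3·0² - 2·0 = 0, RHS = 0² - 0 = 0; 0 ≠ 0 — FAILS

Answer: Both A and B are false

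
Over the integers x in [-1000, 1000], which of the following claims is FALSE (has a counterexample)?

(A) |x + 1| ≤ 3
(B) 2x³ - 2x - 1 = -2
(A) x = 3: LHS = |3 + 1| = |4| = 4; 4 ≤ 3 — FAILS
(B) x = 0: LHS = 2·0³ - 2·0 - 1 = -1; -1 = -2 — FAILS

Answer: Both A and B are false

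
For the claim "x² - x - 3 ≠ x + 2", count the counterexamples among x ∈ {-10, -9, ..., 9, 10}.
Track d = LHS − RHS over the integers in [-10, 10]. Equality would need d = 0, but d changes sign only between consecutive integers, jumping over 0:
x = -2: LHS = (-2)² - (-2) - 3 = 3, RHS = (-2) + 2 = 0; 3 ≠ 0 — holds  (d = 3)
x = -1: LHS = (-1)² - (-1) - 3 = -1, RHS = (-1) + 2 = 1; -1 ≠ 1 — holds  (d = -2)
x = 3: LHS = 3² - 3 - 3 = 3, RHS = 3 + 2 = 5; 3 ≠ 5 — holds  (d = -2)
x = 4: LHS = 4² - 4 - 3 = 9, RHS = 4 + 2 = 6; 9 ≠ 6 — holds  (d = 3)
Away from these crossings d keeps a constant sign, and checking every integer in [-10, 10] confirms d ≠ 0 throughout. Hence the two sides are never equal, so the relation holds for every integer in [-10, 10].

No counterexample appears in that range.

Answer: 0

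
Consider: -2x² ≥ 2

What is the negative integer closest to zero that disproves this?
Testing negative integers from -1 downward:
x = -1: LHS = -2·(-1)² = -2; -2 ≥ 2 — FAILS  ← closest negative counterexample to 0

Answer: x = -1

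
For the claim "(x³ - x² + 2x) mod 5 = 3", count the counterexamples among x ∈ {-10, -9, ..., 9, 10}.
Counterexamples in [-10, 10]: {-10, -9, -7, -6, -5, -4, -2, -1, 0, 1, 3, 4, 5, 6, 8, 9, 10}.

Counting them gives 17 values.

Answer: 17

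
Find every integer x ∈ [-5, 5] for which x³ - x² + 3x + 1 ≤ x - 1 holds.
Holds for: {-5, -4, -3, -2, -1}
Fails for: {0, 1, 2, 3, 4, 5}

Answer: {-5, -4, -3, -2, -1}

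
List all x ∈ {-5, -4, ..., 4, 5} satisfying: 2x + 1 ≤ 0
Holds for: {-5, -4, -3, -2, -1}
Fails for: {0, 1, 2, 3, 4, 5}

Answer: {-5, -4, -3, -2, -1}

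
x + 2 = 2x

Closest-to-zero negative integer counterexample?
Testing negative integers from -1 downward:
x = -1: LHS = (-1) + 2 = 1, RHS = 2·(-1) = -2; 1 = -2 — FAILS  ← closest negative counterexample to 0

Answer: x = -1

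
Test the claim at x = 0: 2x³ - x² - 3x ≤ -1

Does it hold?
x = 0: LHS = 2·0³ - 0² - 3·0 = 0; 0 ≤ -1 — FAILS

The relation fails at x = 0, so x = 0 is a counterexample.

Answer: No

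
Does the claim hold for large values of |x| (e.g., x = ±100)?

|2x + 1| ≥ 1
x = 100: LHS = |2·100 + 1| = |201| = 201; 201 ≥ 1 — holds
x = -100: LHS = |2·(-100) + 1| = |-199| = 199; 199 ≥ 1 — holds

Answer: Yes, holds for both x = 100 and x = -100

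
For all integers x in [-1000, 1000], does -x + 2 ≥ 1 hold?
The claim fails at x = 2:
x = 2: LHS = -2 + 2 = 0; 0 ≥ 1 — FAILS

Because a single integer refutes it, the statement is false.

Answer: False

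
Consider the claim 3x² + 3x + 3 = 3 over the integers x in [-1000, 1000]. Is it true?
The claim fails at x = 1:
x = 1: LHS = 3·1² + 3·1 + 3 = 9; 9 = 3 — FAILS

Because a single integer refutes it, the statement is false.

Answer: False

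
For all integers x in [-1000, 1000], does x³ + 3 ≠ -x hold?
Track d = LHS − RHS over the integers in [-1000, 1000]. Equality would need d = 0, but d changes sign only between consecutive integers, jumping over 0:
x = -2: LHS = (-2)³ + 3 = -5, RHS = -(-2) = 2; -5 ≠ 2 — holds  (d = -7)
x = -1: LHS = (-1)³ + 3 = 2, RHS = -(-1) = 1; 2 ≠ 1 — holds  (d = 1)
Away from these crossings d keeps a constant sign, and checking every integer in [-1000, 1000] confirms d ≠ 0 throughout. Hence the two sides are never equal, so the relation holds for every integer in [-1000, 1000].

No counterexample exists.

Answer: True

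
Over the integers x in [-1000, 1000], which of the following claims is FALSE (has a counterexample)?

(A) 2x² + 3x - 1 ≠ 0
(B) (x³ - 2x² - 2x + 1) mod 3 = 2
(A) Track d = LHS − RHS over the integers in [-1000, 1000]. Equality would need d = 0, but d changes sign only between consecutive integers, jumping over 0:
x = -2: LHS = 2·(-2)² + 3·(-2) - 1 = 1; 1 ≠ 0 — holds  (d = 1)
x = -1: LHS = 2·(-1)² + 3·(-1) - 1 = -2; -2 ≠ 0 — holds  (d = -2)
x = 0: LHS = 2·0² + 3·0 - 1 = -1; -1 ≠ 0 — holds  (d = -1)
x = 1: LHS = 2·1² + 3·1 - 1 = 4; 4 ≠ 0 — holds  (d = 4)
Away from these crossings d keeps a constant sign, and checking every integer in [-1000, 1000] confirms d ≠ 0 throughout. Hence the two sides are never equal, so the relation holds for every integer in [-1000, 1000].

(B) x = 0: LHS = (0³ - 2·0² - 2·0 + 1) mod 3 = 1 mod 3 = 1; 1 = 2 — FAILS

Only (B) has a counterexample.

Answer: B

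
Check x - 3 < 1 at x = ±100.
x = 100: LHS = 100 - 3 = 97; 97 < 1 — FAILS
x = -100: LHS = (-100) - 3 = -103; -103 < 1 — holds

Answer: Partially: fails for x = 100, holds for x = -100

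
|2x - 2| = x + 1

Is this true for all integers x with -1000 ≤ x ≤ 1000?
The claim fails at x = 0:
x = 0: LHS = |2·0 - 2| = |-2| = 2, RHS = 0 + 1 = 1; 2 = 1 — FAILS

Because a single integer refutes it, the statement is false.

Answer: False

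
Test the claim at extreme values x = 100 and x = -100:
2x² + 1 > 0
x = 100: LHS = 2·100² + 1 = 20001; 20001 > 0 — holds
x = -100: LHS = 2·(-100)² + 1 = 20001; 20001 > 0 — holds

Answer: Yes, holds for both x = 100 and x = -100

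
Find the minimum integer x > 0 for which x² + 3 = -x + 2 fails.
Testing positive integers:
x = 1: LHS = 1² + 3 = 4, RHS = -1 + 2 = 1; 4 = 1 — FAILS  ← smallest positive counterexample

Answer: x = 1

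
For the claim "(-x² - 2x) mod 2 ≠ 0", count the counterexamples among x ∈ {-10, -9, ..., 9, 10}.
Counterexamples in [-10, 10]: {-10, -8, -6, -4, -2, 0, 2, 4, 6, 8, 10}.

Counting them gives 11 values.

Answer: 11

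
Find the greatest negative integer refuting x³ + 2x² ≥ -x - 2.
Testing negative integers from -1 downward:
x = -1: LHS = (-1)³ + 2·(-1)² = 1, RHS = -(-1) - 2 = -1; 1 ≥ -1 — holds
x = -2: LHS = (-2)³ + 2·(-2)² = 0, RHS = -(-2) - 2 = 0; 0 ≥ 0 — holds
x = -3: LHS = (-3)³ + 2·(-3)² = -9, RHS = -(-3) - 2 = 1; -9 ≥ 1 — FAILS  ← closest negative counterexample to 0

Answer: x = -3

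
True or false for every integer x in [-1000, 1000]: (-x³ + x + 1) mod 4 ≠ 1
The claim fails at x = 0:
x = 0: LHS = (-0³ + 0 + 1) mod 4 = 1 mod 4 = 1; 1 ≠ 1 — FAILS

Because a single integer refutes it, the statement is false.

Answer: False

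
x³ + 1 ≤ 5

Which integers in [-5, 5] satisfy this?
Holds for: {-5, -4, -3, -2, -1, 0, 1}
Fails for: {2, 3, 4, 5}

Answer: {-5, -4, -3, -2, -1, 0, 1}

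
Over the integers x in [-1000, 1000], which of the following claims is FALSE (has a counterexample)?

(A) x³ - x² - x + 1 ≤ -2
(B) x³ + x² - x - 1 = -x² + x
(A) x = 0: LHS = 0³ - 0² - 0 + 1 = 1; 1 ≤ -2 — FAILS
(B) x = 0: LHS = 0³ + 0² - 0 - 1 = -1, RHS = -0² + 0 = 0; -1 = 0 — FAILS

Answer: Both A and B are false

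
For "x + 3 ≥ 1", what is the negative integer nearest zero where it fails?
Testing negative integers from -1 downward:
x = -1: LHS = (-1) + 3 = 2; 2 ≥ 1 — holds
x = -2: LHS = (-2) + 3 = 1; 1 ≥ 1 — holds
x = -3: LHS = (-3) + 3 = 0; 0 ≥ 1 — FAILS  ← closest negative counterexample to 0

Answer: x = -3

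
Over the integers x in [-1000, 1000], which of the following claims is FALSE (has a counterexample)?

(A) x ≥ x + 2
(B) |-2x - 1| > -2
(A) x = 0: RHS = 0 + 2 = 2; 0 ≥ 2 — FAILS

(B) An absolute value is never negative, so the left side is ≥ 0 for every x, while the right side is -2. Tightest case in [-1000, 1000] is x = 0:
x = 0: LHS = |-2·0 - 1| = |-1| = 1; 1 > -2 — holds
Hence LHS − RHS is never zero or negative, i.e. LHS > RHS throughout, so the relation holds for every integer in [-1000, 1000].

Only (A) has a counterexample.

Answer: A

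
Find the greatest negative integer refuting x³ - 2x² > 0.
Testing negative integers from -1 downward:
x = -1: LHS = (-1)³ - 2·(-1)² = -3; -3 > 0 — FAILS  ← closest negative counterexample to 0

Answer: x = -1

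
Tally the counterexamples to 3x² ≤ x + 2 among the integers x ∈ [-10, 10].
Counterexamples in [-10, 10]: {-10, -9, -8, -7, -6, -5, -4, -3, -2, -1, 2, 3, 4, 5, 6, 7, 8, 9, 10}.

Counting them gives 19 values.

Answer: 19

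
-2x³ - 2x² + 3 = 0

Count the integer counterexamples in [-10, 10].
Counterexamples in [-10, 10]: {-10, -9, -8, -7, -6, -5, -4, -3, -2, -1, 0, 1, 2, 3, 4, 5, 6, 7, 8, 9, 10}.

Counting them gives 21 values.

Answer: 21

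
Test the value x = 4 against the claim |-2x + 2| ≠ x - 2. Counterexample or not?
Substitute x = 4 into the relation:
x = 4: LHS = |-2·4 + 2| = |-6| = 6, RHS = 4 - 2 = 2; 6 ≠ 2 — holds

The relation holds at x = 4, so it is not a counterexample.

Answer: No, x = 4 is not a counterexample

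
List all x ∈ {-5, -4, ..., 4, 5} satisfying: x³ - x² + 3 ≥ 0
Holds for: {-1, 0, 1, 2, 3, 4, 5}
Fails for: {-5, -4, -3, -2}

Answer: {-1, 0, 1, 2, 3, 4, 5}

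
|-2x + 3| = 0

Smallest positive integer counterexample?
Testing positive integers:
x = 1: LHS = |-2·1 + 3| = |1| = 1; 1 = 0 — FAILS  ← smallest positive counterexample

Answer: x = 1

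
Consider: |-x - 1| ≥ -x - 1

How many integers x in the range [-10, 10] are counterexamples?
Over all integers in [-10, 10], LHS − RHS is smallest at x = -1, where it equals 0:
x = -1: LHS = |-(-1) - 1| = |0| = 0, RHS = -(-1) - 1 = 0; 0 ≥ 0 — holds
At the ends of the range:
x = -10: LHS = |-(-10) - 1| = |9| = 9, RHS = -(-10) - 1 = 9; 9 ≥ 9 — holds
x = 10: LHS = |-10 - 1| = |-11| = 11, RHS = -10 - 1 = -11; 11 ≥ -11 — holds
Hence LHS − RHS is never negative, i.e. LHS ≥ RHS throughout, so the relation holds for every integer in [-10, 10].

No counterexample appears in that range.

Answer: 0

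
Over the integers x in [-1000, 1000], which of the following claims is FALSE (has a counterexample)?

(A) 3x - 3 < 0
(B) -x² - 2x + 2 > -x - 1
(A) x = 1: LHS = 3·1 - 3 = 0; 0 < 0 — FAILS
(B) x = 2: LHS = -2² - 2·2 + 2 = -6, RHS = -2 - 1 = -3; -6 > -3 — FAILS

Answer: Both A and B are false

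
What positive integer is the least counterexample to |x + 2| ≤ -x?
Testing positive integers:
x = 1: LHS = |1 + 2| = |3| = 3; 3 ≤ -1 — FAILS  ← smallest positive counterexample

Answer: x = 1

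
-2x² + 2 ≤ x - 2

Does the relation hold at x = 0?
x = 0: LHS = -2·0² + 2 = 2, RHS = 0 - 2 = -2; 2 ≤ -2 — FAILS

The relation fails at x = 0, so x = 0 is a counterexample.

Answer: No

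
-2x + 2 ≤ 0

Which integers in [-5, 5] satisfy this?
Holds for: {1, 2, 3, 4, 5}
Fails for: {-5, -4, -3, -2, -1, 0}

Answer: {1, 2, 3, 4, 5}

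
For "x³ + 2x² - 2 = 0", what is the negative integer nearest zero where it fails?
Testing negative integers from -1 downward:
x = -1: LHS = (-1)³ + 2·(-1)² - 2 = -1; -1 = 0 — FAILS  ← closest negative counterexample to 0

Answer: x = -1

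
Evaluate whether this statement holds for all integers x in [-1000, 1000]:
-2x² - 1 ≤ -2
The claim fails at x = 0:
x = 0: LHS = -2·0² - 1 = -1; -1 ≤ -2 — FAILS

Because a single integer refutes it, the statement is false.

Answer: False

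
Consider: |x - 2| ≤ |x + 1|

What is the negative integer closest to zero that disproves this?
Testing negative integers from -1 downward:
x = -1: LHS = |(-1) - 2| = |-3| = 3, RHS = |(-1) + 1| = |0| = 0; 3 ≤ 0 — FAILS  ← closest negative counterexample to 0

Answer: x = -1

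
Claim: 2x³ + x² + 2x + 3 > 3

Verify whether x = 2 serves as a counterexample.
Substitute x = 2 into the relation:
x = 2: LHS = 2·2³ + 2² + 2·2 + 3 = 27; 27 > 3 — holds

The claim holds here, so x = 2 is not a counterexample. (A counterexample exists elsewhere, e.g. x = 0.)

Answer: No, x = 2 is not a counterexample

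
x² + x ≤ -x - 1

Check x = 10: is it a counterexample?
Substitute x = 10 into the relation:
x = 10: LHS = 10² + 10 = 110, RHS = -10 - 1 = -11; 110 ≤ -11 — FAILS

Since the claim fails at x = 10, this value is a counterexample.

Answer: Yes, x = 10 is a counterexample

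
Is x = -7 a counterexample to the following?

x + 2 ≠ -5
Substitute x = -7 into the relation:
x = -7: LHS = (-7) + 2 = -5; -5 ≠ -5 — FAILS

Since the claim fails at x = -7, this value is a counterexample.

Answer: Yes, x = -7 is a counterexample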